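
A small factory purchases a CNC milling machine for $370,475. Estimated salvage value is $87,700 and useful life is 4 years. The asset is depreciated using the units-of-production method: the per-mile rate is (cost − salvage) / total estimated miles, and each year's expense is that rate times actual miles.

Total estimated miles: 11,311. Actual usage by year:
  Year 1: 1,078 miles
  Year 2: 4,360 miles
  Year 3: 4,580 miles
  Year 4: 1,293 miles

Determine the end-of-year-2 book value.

Depreciable base = $370,475 − $87,700 = $282,775.
Rate = $282,775 / 11,311 miles = $25 per mile.
Year 1: 1,078 × $25 = $26,950. Book value $343,525.
Year 2: 4,360 × $25 = $109,000. Book value $234,525.

$234,525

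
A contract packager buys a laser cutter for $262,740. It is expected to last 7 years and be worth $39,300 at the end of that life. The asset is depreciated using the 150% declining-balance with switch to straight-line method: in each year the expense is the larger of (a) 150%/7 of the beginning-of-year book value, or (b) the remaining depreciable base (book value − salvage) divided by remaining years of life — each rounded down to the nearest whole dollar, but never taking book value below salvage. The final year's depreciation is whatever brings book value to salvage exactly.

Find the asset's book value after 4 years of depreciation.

Depreciable base = $262,740 − $39,300 = $223,440.
Year 1: DB = ⌊$262,740 × 150%/7⌋ = $56,301; SL = ⌊$223,440/7⌋ = $31,920 → take DB $56,301. Book value $206,439.
Year 2: DB = ⌊$206,439 × 150%/7⌋ = $44,236; SL = ⌊$167,139/6⌋ = $27,856 → take DB $44,236. Book value $162,203.
Year 3: DB = ⌊$162,203 × 150%/7⌋ = $34,757; SL = ⌊$122,903/5⌋ = $24,580 → take DB $34,757. Book value $127,446.
Year 4: DB = ⌊$127,446 × 150%/7⌋ = $27,309; SL = ⌊$88,146/4⌋ = $22,036 → take DB $27,309. Book value $100,137.

$100,137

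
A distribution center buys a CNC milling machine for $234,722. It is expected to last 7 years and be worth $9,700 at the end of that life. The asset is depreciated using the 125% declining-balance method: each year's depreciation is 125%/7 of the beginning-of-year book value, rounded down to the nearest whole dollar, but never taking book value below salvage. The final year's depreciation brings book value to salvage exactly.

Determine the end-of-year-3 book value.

$130,097

Depreciable base = $234,722 − $9,700 = $225,022.
Year 1: ⌊$234,722 × 125%/7⌋ = $41,914. Book value $192,808.
Year 2: ⌊$192,808 × 125%/7⌋ = $34,430. Book value $158,378.
Year 3: ⌊$158,378 × 125%/7⌋ = $28,281. Book value $130,097.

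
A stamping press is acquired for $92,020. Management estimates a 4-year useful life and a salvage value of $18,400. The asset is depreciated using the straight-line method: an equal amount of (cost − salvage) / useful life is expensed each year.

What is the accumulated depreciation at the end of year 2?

$36,810

Depreciable base = $92,020 − $18,400 = $73,620.
Annual expense = $73,620 / 4 = $18,405.
End of year 1: book value $73,615.
End of year 2: book value $55,210.
Accumulated through year 2 = $92,020 − $55,210 = $36,810.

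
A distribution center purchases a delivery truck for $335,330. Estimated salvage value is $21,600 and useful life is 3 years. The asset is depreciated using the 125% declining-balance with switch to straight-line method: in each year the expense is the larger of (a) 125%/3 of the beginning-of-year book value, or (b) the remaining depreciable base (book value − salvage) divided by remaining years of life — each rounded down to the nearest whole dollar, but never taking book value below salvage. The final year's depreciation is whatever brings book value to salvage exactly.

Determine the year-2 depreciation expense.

Depreciable base = $335,330 − $21,600 = $313,730.
Year 1: DB = ⌊$335,330 × 125%/3⌋ = $139,720; SL = ⌊$313,730/3⌋ = $104,576 → take DB $139,720. Book value $195,610.
Year 2: DB = ⌊$195,610 × 125%/3⌋ = $81,504; SL = ⌊$174,010/2⌋ = $87,005 → take SL $87,005. Book value $108,605.

$87,005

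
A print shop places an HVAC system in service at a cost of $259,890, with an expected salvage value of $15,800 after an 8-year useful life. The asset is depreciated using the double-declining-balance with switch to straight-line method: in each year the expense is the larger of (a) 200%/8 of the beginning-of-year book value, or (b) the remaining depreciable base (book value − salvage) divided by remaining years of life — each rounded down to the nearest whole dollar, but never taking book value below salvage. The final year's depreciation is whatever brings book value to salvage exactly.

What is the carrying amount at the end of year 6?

Depreciable base = $259,890 − $15,800 = $244,090.
Year 1: DB = ⌊$259,890 × 200%/8⌋ = $64,972; SL = ⌊$244,090/8⌋ = $30,511 → take DB $64,972. Book value $194,918.
Year 2: DB = ⌊$194,918 × 200%/8⌋ = $48,729; SL = ⌊$179,118/7⌋ = $25,588 → take DB $48,729. Book value $146,189.
Year 3: DB = ⌊$146,189 × 200%/8⌋ = $36,547; SL = ⌊$130,389/6⌋ = $21,731 → take DB $36,547. Book value $109,642.
Year 4: DB = ⌊$109,642 × 200%/8⌋ = $27,410; SL = ⌊$93,842/5⌋ = $18,768 → take DB $27,410. Book value $82,232.
Year 5: DB = ⌊$82,232 × 200%/8⌋ = $20,558; SL = ⌊$66,432/4⌋ = $16,608 → take DB $20,558. Book value $61,674.
Year 6: DB = ⌊$61,674 × 200%/8⌋ = $15,418; SL = ⌊$45,874/3⌋ = $15,291 → take DB $15,418. Book value $46,256.

$46,256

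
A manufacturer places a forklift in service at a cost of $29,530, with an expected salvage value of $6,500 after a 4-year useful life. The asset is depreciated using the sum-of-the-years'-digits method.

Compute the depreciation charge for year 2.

Depreciable base = $29,530 − $6,500 = $23,030.
Sum of the years' digits = 4+3+2+1 = 10.
Year 1: $23,030 × 4/10 = $9,212. Book value $20,318.
Year 2: $23,030 × 3/10 = $6,909. Book value $13,409.

$6,909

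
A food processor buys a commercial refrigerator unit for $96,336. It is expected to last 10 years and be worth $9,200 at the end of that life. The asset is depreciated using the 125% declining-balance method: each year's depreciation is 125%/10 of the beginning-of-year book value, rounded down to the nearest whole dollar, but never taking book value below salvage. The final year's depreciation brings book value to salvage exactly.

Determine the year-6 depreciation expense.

Depreciable base = $96,336 − $9,200 = $87,136.
Year 1: ⌊$96,336 × 125%/10⌋ = $12,042. Book value $84,294.
Year 2: ⌊$84,294 × 125%/10⌋ = $10,536. Book value $73,758.
Year 3: ⌊$73,758 × 125%/10⌋ = $9,219. Book value $64,539.
Year 4: ⌊$64,539 × 125%/10⌋ = $8,067. Book value $56,472.
Year 5: ⌊$56,472 × 125%/10⌋ = $7,059. Book value $49,413.
Year 6: ⌊$49,413 × 125%/10⌋ = $6,176. Book value $43,237.

$6,176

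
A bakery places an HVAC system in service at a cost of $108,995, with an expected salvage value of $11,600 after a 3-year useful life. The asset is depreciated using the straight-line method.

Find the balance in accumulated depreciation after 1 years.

Depreciable base = $108,995 − $11,600 = $97,395.
Annual expense = $97,395 / 3 = $32,465.
End of year 1: book value $76,530.
Accumulated through year 1 = $108,995 − $76,530 = $32,465.

$32,465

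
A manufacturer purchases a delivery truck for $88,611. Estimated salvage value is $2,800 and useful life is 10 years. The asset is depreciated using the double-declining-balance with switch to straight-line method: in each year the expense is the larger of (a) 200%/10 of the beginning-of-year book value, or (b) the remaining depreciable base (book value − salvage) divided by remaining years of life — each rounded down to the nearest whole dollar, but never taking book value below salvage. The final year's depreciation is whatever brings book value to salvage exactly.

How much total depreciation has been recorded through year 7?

$70,488

Depreciable base = $88,611 − $2,800 = $85,811.
Year 1: DB = ⌊$88,611 × 200%/10⌋ = $17,722; SL = ⌊$85,811/10⌋ = $8,581 → take DB $17,722. Book value $70,889.
Year 2: DB = ⌊$70,889 × 200%/10⌋ = $14,177; SL = ⌊$68,089/9⌋ = $7,565 → take DB $14,177. Book value $56,712.
Year 3: DB = ⌊$56,712 × 200%/10⌋ = $11,342; SL = ⌊$53,912/8⌋ = $6,739 → take DB $11,342. Book value $45,370.
Year 4: DB = ⌊$45,370 × 200%/10⌋ = $9,074; SL = ⌊$42,570/7⌋ = $6,081 → take DB $9,074. Book value $36,296.
Year 5: DB = ⌊$36,296 × 200%/10⌋ = $7,259; SL = ⌊$33,496/6⌋ = $5,582 → take DB $7,259. Book value $29,037.
Year 6: DB = ⌊$29,037 × 200%/10⌋ = $5,807; SL = ⌊$26,237/5⌋ = $5,247 → take DB $5,807. Book value $23,230.
Year 7: DB = ⌊$23,230 × 200%/10⌋ = $4,646; SL = ⌊$20,430/4⌋ = $5,107 → take SL $5,107. Book value $18,123.
Accumulated through year 7 = $88,611 − $18,123 = $70,488.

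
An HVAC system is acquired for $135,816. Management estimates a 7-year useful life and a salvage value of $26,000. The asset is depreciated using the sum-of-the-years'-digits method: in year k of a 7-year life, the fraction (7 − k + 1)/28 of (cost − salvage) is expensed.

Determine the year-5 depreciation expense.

$11,766

Depreciable base = $135,816 − $26,000 = $109,816.
Sum of the years' digits = 7+6+5+4+3+2+1 = 28.
Year 1: $109,816 × 7/28 = $27,454. Book value $108,362.
Year 2: $109,816 × 6/28 = $23,532. Book value $84,830.
Year 3: $109,816 × 5/28 = $19,610. Book value $65,220.
Year 4: $109,816 × 4/28 = $15,688. Book value $49,532.
Year 5: $109,816 × 3/28 = $11,766. Book value $37,766.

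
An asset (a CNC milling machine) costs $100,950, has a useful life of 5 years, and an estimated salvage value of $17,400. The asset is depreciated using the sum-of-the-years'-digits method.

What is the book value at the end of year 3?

$34,110

Depreciable base = $100,950 − $17,400 = $83,550.
Sum of the years' digits = 5+4+3+2+1 = 15.
Year 1: $83,550 × 5/15 = $27,850. Book value $73,100.
Year 2: $83,550 × 4/15 = $22,280. Book value $50,820.
Year 3: $83,550 × 3/15 = $16,710. Book value $34,110.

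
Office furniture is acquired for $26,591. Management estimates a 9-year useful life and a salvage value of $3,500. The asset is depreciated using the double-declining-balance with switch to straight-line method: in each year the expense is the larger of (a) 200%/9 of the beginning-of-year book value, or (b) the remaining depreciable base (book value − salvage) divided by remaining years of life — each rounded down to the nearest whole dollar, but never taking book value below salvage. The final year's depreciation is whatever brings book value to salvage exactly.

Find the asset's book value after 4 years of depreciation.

Depreciable base = $26,591 − $3,500 = $23,091.
Year 1: DB = ⌊$26,591 × 200%/9⌋ = $5,909; SL = ⌊$23,091/9⌋ = $2,565 → take DB $5,909. Book value $20,682.
Year 2: DB = ⌊$20,682 × 200%/9⌋ = $4,596; SL = ⌊$17,182/8⌋ = $2,147 → take DB $4,596. Book value $16,086.
Year 3: DB = ⌊$16,086 × 200%/9⌋ = $3,574; SL = ⌊$12,586/7⌋ = $1,798 → take DB $3,574. Book value $12,512.
Year 4: DB = ⌊$12,512 × 200%/9⌋ = $2,780; SL = ⌊$9,012/6⌋ = $1,502 → take DB $2,780. Book value $9,732.

$9,732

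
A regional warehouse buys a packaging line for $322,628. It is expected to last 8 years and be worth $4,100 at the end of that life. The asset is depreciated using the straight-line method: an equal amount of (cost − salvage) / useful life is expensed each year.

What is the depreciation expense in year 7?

Depreciable base = $322,628 − $4,100 = $318,528.
Annual expense = $318,528 / 8 = $39,816.

$39,816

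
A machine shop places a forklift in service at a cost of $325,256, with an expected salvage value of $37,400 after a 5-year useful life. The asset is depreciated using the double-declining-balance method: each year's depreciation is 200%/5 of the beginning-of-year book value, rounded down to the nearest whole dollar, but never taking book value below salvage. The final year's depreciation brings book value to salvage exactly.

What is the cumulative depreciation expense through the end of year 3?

Depreciable base = $325,256 − $37,400 = $287,856.
Year 1: ⌊$325,256 × 200%/5⌋ = $130,102. Book value $195,154.
Year 2: ⌊$195,154 × 200%/5⌋ = $78,061. Book value $117,093.
Year 3: ⌊$117,093 × 200%/5⌋ = $46,837. Book value $70,256.
Accumulated through year 3 = $325,256 − $70,256 = $255,000.

$255,000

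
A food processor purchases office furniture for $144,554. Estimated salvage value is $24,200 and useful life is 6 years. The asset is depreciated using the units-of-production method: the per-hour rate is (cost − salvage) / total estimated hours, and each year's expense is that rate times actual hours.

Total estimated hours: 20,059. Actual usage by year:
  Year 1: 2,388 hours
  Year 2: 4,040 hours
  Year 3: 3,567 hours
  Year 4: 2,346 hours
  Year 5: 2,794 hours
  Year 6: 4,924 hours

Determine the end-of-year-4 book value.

$70,508

Depreciable base = $144,554 − $24,200 = $120,354.
Rate = $120,354 / 20,059 hours = $6 per hour.
Year 1: 2,388 × $6 = $14,328. Book value $130,226.
Year 2: 4,040 × $6 = $24,240. Book value $105,986.
Year 3: 3,567 × $6 = $21,402. Book value $84,584.
Year 4: 2,346 × $6 = $14,076. Book value $70,508.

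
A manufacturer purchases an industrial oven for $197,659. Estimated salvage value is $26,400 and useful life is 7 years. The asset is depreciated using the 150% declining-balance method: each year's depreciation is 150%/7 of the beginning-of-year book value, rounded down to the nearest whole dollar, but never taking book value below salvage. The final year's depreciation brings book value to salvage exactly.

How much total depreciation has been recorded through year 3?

$101,782

Depreciable base = $197,659 − $26,400 = $171,259.
Year 1: ⌊$197,659 × 150%/7⌋ = $42,355. Book value $155,304.
Year 2: ⌊$155,304 × 150%/7⌋ = $33,279. Book value $122,025.
Year 3: ⌊$122,025 × 150%/7⌋ = $26,148. Book value $95,877.
Accumulated through year 3 = $197,659 − $95,877 = $101,782.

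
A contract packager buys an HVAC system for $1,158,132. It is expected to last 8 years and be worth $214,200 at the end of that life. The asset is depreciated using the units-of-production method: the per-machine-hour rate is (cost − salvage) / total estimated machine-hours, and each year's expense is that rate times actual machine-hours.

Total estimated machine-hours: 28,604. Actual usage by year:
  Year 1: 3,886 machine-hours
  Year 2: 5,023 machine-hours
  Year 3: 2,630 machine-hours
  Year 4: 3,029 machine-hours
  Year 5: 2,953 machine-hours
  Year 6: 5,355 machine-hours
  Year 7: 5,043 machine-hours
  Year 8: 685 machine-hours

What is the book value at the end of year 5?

$579,939

Depreciable base = $1,158,132 − $214,200 = $943,932.
Rate = $943,932 / 28,604 machine-hours = $33 per machine-hour.
Year 1: 3,886 × $33 = $128,238. Book value $1,029,894.
Year 2: 5,023 × $33 = $165,759. Book value $864,135.
Year 3: 2,630 × $33 = $86,790. Book value $777,345.
Year 4: 3,029 × $33 = $99,957. Book value $677,388.
Year 5: 2,953 × $33 = $97,449. Book value $579,939.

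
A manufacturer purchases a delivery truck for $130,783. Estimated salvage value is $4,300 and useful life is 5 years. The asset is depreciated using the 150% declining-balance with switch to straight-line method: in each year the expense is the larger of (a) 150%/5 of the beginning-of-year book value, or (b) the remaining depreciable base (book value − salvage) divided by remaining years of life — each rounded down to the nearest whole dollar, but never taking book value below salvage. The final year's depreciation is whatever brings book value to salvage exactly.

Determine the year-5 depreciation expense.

$19,929

Depreciable base = $130,783 − $4,300 = $126,483.
Year 1: DB = ⌊$130,783 × 150%/5⌋ = $39,234; SL = ⌊$126,483/5⌋ = $25,296 → take DB $39,234. Book value $91,549.
Year 2: DB = ⌊$91,549 × 150%/5⌋ = $27,464; SL = ⌊$87,249/4⌋ = $21,812 → take DB $27,464. Book value $64,085.
Year 3: DB = ⌊$64,085 × 150%/5⌋ = $19,225; SL = ⌊$59,785/3⌋ = $19,928 → take SL $19,928. Book value $44,157.
Year 4: DB = ⌊$44,157 × 150%/5⌋ = $13,247; SL = ⌊$39,857/2⌋ = $19,928 → take SL $19,928. Book value $24,229.
Year 5 (final): $24,229 − $4,300 = $19,929. Book value $4,300.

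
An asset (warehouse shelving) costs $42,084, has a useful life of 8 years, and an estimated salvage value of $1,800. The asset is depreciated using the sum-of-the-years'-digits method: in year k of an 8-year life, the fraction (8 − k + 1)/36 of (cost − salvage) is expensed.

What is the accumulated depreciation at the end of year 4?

$29,094

Depreciable base = $42,084 − $1,800 = $40,284.
Sum of the years' digits = 8+7+6+5+4+3+2+1 = 36.
Year 1: $40,284 × 8/36 = $8,952. Book value $33,132.
Year 2: $40,284 × 7/36 = $7,833. Book value $25,299.
Year 3: $40,284 × 6/36 = $6,714. Book value $18,585.
Year 4: $40,284 × 5/36 = $5,595. Book value $12,990.
Accumulated through year 4 = $42,084 − $12,990 = $29,094.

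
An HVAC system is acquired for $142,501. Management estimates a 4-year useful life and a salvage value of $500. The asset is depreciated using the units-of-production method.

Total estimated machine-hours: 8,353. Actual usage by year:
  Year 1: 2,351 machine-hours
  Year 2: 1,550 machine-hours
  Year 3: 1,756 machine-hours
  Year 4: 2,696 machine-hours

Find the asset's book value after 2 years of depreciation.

$76,184

Depreciable base = $142,501 − $500 = $142,001.
Rate = $142,001 / 8,353 machine-hours = $17 per machine-hour.
Year 1: 2,351 × $17 = $39,967. Book value $102,534.
Year 2: 1,550 × $17 = $26,350. Book value $76,184.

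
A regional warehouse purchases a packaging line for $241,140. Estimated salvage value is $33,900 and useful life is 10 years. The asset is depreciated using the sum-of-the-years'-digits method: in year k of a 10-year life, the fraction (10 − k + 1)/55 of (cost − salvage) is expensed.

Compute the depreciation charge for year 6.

Depreciable base = $241,140 − $33,900 = $207,240.
Sum of the years' digits = 10+9+8+7+6+5+4+3+2+1 = 55.
Year 1: $207,240 × 10/55 = $37,680. Book value $203,460.
Year 2: $207,240 × 9/55 = $33,912. Book value $169,548.
Year 3: $207,240 × 8/55 = $30,144. Book value $139,404.
Year 4: $207,240 × 7/55 = $26,376. Book value $113,028.
Year 5: $207,240 × 6/55 = $22,608. Book value $90,420.
Year 6: $207,240 × 5/55 = $18,840. Book value $71,580.

$18,840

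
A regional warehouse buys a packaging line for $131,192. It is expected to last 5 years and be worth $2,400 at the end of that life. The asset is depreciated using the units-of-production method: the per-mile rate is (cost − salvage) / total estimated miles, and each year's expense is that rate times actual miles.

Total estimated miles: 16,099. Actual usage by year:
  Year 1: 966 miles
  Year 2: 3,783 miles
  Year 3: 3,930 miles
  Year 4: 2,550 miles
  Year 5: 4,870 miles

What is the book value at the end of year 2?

Depreciable base = $131,192 − $2,400 = $128,792.
Rate = $128,792 / 16,099 miles = $8 per mile.
Year 1: 966 × $8 = $7,728. Book value $123,464.
Year 2: 3,783 × $8 = $30,264. Book value $93,200.

$93,200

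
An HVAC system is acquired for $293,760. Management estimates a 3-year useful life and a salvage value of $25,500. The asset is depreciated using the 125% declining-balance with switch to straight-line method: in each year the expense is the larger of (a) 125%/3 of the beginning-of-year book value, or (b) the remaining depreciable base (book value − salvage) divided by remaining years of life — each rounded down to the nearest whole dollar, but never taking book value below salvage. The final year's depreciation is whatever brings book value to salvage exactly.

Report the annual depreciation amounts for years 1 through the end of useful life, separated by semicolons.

Depreciable base = $293,760 − $25,500 = $268,260.
Year 1: DB = ⌊$293,760 × 125%/3⌋ = $122,400; SL = ⌊$268,260/3⌋ = $89,420 → take DB $122,400. Book value $171,360.
Year 2: DB = ⌊$171,360 × 125%/3⌋ = $71,400; SL = ⌊$145,860/2⌋ = $72,930 → take SL $72,930. Book value $98,430.
Year 3 (final): $98,430 − $25,500 = $72,930. Book value $25,500.

$122,400; $72,930; $72,930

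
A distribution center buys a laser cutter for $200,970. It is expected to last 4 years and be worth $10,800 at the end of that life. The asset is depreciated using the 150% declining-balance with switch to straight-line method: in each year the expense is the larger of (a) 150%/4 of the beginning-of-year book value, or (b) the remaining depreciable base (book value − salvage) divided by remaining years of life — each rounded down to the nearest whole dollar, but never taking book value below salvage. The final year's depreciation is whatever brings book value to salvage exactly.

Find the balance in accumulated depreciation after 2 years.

Depreciable base = $200,970 − $10,800 = $190,170.
Year 1: DB = ⌊$200,970 × 150%/4⌋ = $75,363; SL = ⌊$190,170/4⌋ = $47,542 → take DB $75,363. Book value $125,607.
Year 2: DB = ⌊$125,607 × 150%/4⌋ = $47,102; SL = ⌊$114,807/3⌋ = $38,269 → take DB $47,102. Book value $78,505.
Accumulated through year 2 = $200,970 − $78,505 = $122,465.

$122,465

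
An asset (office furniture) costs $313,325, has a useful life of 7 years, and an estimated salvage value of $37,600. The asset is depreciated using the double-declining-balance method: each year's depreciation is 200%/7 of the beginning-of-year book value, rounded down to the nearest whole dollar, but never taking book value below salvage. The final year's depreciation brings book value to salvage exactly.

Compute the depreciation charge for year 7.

Depreciable base = $313,325 − $37,600 = $275,725.
Year 1: ⌊$313,325 × 200%/7⌋ = $89,521. Book value $223,804.
Year 2: ⌊$223,804 × 200%/7⌋ = $63,944. Book value $159,860.
Year 3: ⌊$159,860 × 200%/7⌋ = $45,674. Book value $114,186.
Year 4: ⌊$114,186 × 200%/7⌋ = $32,624. Book value $81,562.
Year 5: ⌊$81,562 × 200%/7⌋ = $23,303. Book value $58,259.
Year 6: ⌊$58,259 × 200%/7⌋ = $16,645. Book value $41,614.
Year 7 (final): $41,614 − $37,600 = $4,014. Book value $37,600.

$4,014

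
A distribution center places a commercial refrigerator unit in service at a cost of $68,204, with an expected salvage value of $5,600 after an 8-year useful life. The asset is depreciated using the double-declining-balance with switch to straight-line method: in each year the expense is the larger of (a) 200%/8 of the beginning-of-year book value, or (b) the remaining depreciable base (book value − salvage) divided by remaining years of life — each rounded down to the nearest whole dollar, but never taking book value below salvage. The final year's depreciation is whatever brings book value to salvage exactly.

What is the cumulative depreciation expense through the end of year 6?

$56,064

Depreciable base = $68,204 − $5,600 = $62,604.
Year 1: DB = ⌊$68,204 × 200%/8⌋ = $17,051; SL = ⌊$62,604/8⌋ = $7,825 → take DB $17,051. Book value $51,153.
Year 2: DB = ⌊$51,153 × 200%/8⌋ = $12,788; SL = ⌊$45,553/7⌋ = $6,507 → take DB $12,788. Book value $38,365.
Year 3: DB = ⌊$38,365 × 200%/8⌋ = $9,591; SL = ⌊$32,765/6⌋ = $5,460 → take DB $9,591. Book value $28,774.
Year 4: DB = ⌊$28,774 × 200%/8⌋ = $7,193; SL = ⌊$23,174/5⌋ = $4,634 → take DB $7,193. Book value $21,581.
Year 5: DB = ⌊$21,581 × 200%/8⌋ = $5,395; SL = ⌊$15,981/4⌋ = $3,995 → take DB $5,395. Book value $16,186.
Year 6: DB = ⌊$16,186 × 200%/8⌋ = $4,046; SL = ⌊$10,586/3⌋ = $3,528 → take DB $4,046. Book value $12,140.
Accumulated through year 6 = $68,204 − $12,140 = $56,064.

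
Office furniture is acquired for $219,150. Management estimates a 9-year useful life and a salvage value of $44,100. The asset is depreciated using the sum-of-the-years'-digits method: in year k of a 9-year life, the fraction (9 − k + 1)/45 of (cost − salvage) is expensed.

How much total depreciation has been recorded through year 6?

Depreciable base = $219,150 − $44,100 = $175,050.
Sum of the years' digits = 9+8+7+6+5+4+3+2+1 = 45.
Year 1: $175,050 × 9/45 = $35,010. Book value $184,140.
Year 2: $175,050 × 8/45 = $31,120. Book value $153,020.
Year 3: $175,050 × 7/45 = $27,230. Book value $125,790.
Year 4: $175,050 × 6/45 = $23,340. Book value $102,450.
Year 5: $175,050 × 5/45 = $19,450. Book value $83,000.
Year 6: $175,050 × 4/45 = $15,560. Book value $67,440.
Accumulated through year 6 = $219,150 − $67,440 = $151,710.

$151,710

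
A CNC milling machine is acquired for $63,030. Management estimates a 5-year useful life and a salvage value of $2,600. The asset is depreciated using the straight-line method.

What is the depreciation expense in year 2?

$12,086

Depreciable base = $63,030 − $2,600 = $60,430.
Annual expense = $60,430 / 5 = $12,086.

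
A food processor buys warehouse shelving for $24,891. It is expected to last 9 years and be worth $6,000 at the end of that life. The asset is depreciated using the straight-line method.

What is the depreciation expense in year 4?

Depreciable base = $24,891 − $6,000 = $18,891.
Annual expense = $18,891 / 9 = $2,099.

$2,099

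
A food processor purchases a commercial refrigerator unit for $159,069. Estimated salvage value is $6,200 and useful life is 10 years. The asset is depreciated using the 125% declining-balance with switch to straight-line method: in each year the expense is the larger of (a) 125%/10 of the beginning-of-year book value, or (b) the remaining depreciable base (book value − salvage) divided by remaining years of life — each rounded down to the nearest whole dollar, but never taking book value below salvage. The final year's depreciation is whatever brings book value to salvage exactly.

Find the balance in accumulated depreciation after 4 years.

Depreciable base = $159,069 − $6,200 = $152,869.
Year 1: DB = ⌊$159,069 × 125%/10⌋ = $19,883; SL = ⌊$152,869/10⌋ = $15,286 → take DB $19,883. Book value $139,186.
Year 2: DB = ⌊$139,186 × 125%/10⌋ = $17,398; SL = ⌊$132,986/9⌋ = $14,776 → take DB $17,398. Book value $121,788.
Year 3: DB = ⌊$121,788 × 125%/10⌋ = $15,223; SL = ⌊$115,588/8⌋ = $14,448 → take DB $15,223. Book value $106,565.
Year 4: DB = ⌊$106,565 × 125%/10⌋ = $13,320; SL = ⌊$100,365/7⌋ = $14,337 → take SL $14,337. Book value $92,228.
Accumulated through year 4 = $159,069 − $92,228 = $66,841.

$66,841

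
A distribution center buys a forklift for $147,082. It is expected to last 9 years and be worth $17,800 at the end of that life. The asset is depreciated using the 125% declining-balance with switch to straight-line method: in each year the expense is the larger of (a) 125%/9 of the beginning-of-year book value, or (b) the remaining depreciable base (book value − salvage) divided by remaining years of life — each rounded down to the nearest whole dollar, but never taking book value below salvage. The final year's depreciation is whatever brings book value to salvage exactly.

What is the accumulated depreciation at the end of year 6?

$91,437

Depreciable base = $147,082 − $17,800 = $129,282.
Year 1: DB = ⌊$147,082 × 125%/9⌋ = $20,428; SL = ⌊$129,282/9⌋ = $14,364 → take DB $20,428. Book value $126,654.
Year 2: DB = ⌊$126,654 × 125%/9⌋ = $17,590; SL = ⌊$108,854/8⌋ = $13,606 → take DB $17,590. Book value $109,064.
Year 3: DB = ⌊$109,064 × 125%/9⌋ = $15,147; SL = ⌊$91,264/7⌋ = $13,037 → take DB $15,147. Book value $93,917.
Year 4: DB = ⌊$93,917 × 125%/9⌋ = $13,044; SL = ⌊$76,117/6⌋ = $12,686 → take DB $13,044. Book value $80,873.
Year 5: DB = ⌊$80,873 × 125%/9⌋ = $11,232; SL = ⌊$63,073/5⌋ = $12,614 → take SL $12,614. Book value $68,259.
Year 6: DB = ⌊$68,259 × 125%/9⌋ = $9,480; SL = ⌊$50,459/4⌋ = $12,614 → take SL $12,614. Book value $55,645.
Accumulated through year 6 = $147,082 − $55,645 = $91,437.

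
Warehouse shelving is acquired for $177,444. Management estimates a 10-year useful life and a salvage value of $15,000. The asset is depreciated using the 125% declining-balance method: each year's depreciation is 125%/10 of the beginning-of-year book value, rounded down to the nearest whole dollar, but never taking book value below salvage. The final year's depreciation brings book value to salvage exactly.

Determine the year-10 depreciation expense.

Depreciable base = $177,444 − $15,000 = $162,444.
Year 1: ⌊$177,444 × 125%/10⌋ = $22,180. Book value $155,264.
Year 2: ⌊$155,264 × 125%/10⌋ = $19,408. Book value $135,856.
Year 3: ⌊$135,856 × 125%/10⌋ = $16,982. Book value $118,874.
Year 4: ⌊$118,874 × 125%/10⌋ = $14,859. Book value $104,015.
Year 5: ⌊$104,015 × 125%/10⌋ = $13,001. Book value $91,014.
Year 6: ⌊$91,014 × 125%/10⌋ = $11,376. Book value $79,638.
Year 7: ⌊$79,638 × 125%/10⌋ = $9,954. Book value $69,684.
Year 8: ⌊$69,684 × 125%/10⌋ = $8,710. Book value $60,974.
Year 9: ⌊$60,974 × 125%/10⌋ = $7,621. Book value $53,353.
Year 10 (final): $53,353 − $15,000 = $38,353. Book value $15,000.

$38,353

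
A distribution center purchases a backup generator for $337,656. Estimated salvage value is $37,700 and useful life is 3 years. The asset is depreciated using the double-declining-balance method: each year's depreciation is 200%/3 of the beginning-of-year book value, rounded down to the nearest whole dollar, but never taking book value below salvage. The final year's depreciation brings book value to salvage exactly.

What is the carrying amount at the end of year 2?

Depreciable base = $337,656 − $37,700 = $299,956.
Year 1: ⌊$337,656 × 200%/3⌋ = $225,104. Book value $112,552.
Year 2: ⌊$112,552 × 200%/3⌋ = $75,034, capped at $74,852. Book value $37,700.

$37,700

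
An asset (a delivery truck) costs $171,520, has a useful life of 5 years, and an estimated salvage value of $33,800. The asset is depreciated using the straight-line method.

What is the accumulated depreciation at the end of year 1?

Depreciable base = $171,520 − $33,800 = $137,720.
Annual expense = $137,720 / 5 = $27,544.
End of year 1: book value $143,976.
Accumulated through year 1 = $171,520 − $143,976 = $27,544.

$27,544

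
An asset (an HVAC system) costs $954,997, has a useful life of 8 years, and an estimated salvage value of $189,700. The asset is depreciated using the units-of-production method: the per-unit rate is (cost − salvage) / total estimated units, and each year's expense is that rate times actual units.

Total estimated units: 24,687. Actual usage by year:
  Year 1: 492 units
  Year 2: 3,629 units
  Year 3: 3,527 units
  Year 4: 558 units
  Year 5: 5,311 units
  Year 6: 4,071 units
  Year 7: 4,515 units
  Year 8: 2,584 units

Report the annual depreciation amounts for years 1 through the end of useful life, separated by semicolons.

Depreciable base = $954,997 − $189,700 = $765,297.
Rate = $765,297 / 24,687 units = $31 per unit.
Year 1: 492 × $31 = $15,252. Book value $939,745.
Year 2: 3,629 × $31 = $112,499. Book value $827,246.
Year 3: 3,527 × $31 = $109,337. Book value $717,909.
Year 4: 558 × $31 = $17,298. Book value $700,611.
Year 5: 5,311 × $31 = $164,641. Book value $535,970.
Year 6: 4,071 × $31 = $126,201. Book value $409,769.
Year 7: 4,515 × $31 = $139,965. Book value $269,804.
Year 8: 2,584 × $31 = $80,104. Book value $189,700.

$15,252; $112,499; $109,337; $17,298; $164,641; $126,201; $139,965; $80,104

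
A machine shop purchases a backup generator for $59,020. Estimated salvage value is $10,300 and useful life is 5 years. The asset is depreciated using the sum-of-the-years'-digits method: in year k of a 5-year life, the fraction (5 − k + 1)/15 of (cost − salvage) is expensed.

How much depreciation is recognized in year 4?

$6,496

Depreciable base = $59,020 − $10,300 = $48,720.
Sum of the years' digits = 5+4+3+2+1 = 15.
Year 1: $48,720 × 5/15 = $16,240. Book value $42,780.
Year 2: $48,720 × 4/15 = $12,992. Book value $29,788.
Year 3: $48,720 × 3/15 = $9,744. Book value $20,044.
Year 4: $48,720 × 2/15 = $6,496. Book value $13,548.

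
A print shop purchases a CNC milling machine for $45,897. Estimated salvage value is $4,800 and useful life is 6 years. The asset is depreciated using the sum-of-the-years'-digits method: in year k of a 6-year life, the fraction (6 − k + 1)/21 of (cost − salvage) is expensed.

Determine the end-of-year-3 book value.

Depreciable base = $45,897 − $4,800 = $41,097.
Sum of the years' digits = 6+5+4+3+2+1 = 21.
Year 1: $41,097 × 6/21 = $11,742. Book value $34,155.
Year 2: $41,097 × 5/21 = $9,785. Book value $24,370.
Year 3: $41,097 × 4/21 = $7,828. Book value $16,542.

$16,542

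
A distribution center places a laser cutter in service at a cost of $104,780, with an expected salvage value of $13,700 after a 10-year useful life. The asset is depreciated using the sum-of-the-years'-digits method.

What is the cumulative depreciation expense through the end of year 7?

$81,144

Depreciable base = $104,780 − $13,700 = $91,080.
Sum of the years' digits = 10+9+8+7+6+5+4+3+2+1 = 55.
Year 1: $91,080 × 10/55 = $16,560. Book value $88,220.
Year 2: $91,080 × 9/55 = $14,904. Book value $73,316.
Year 3: $91,080 × 8/55 = $13,248. Book value $60,068.
Year 4: $91,080 × 7/55 = $11,592. Book value $48,476.
Year 5: $91,080 × 6/55 = $9,936. Book value $38,540.
Year 6: $91,080 × 5/55 = $8,280. Book value $30,260.
Year 7: $91,080 × 4/55 = $6,624. Book value $23,636.
Accumulated through year 7 = $104,780 − $23,636 = $81,144.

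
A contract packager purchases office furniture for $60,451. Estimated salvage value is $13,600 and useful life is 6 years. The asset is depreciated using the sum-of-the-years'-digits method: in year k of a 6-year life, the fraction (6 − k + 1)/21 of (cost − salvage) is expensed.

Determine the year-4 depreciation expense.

Depreciable base = $60,451 − $13,600 = $46,851.
Sum of the years' digits = 6+5+4+3+2+1 = 21.
Year 1: $46,851 × 6/21 = $13,386. Book value $47,065.
Year 2: $46,851 × 5/21 = $11,155. Book value $35,910.
Year 3: $46,851 × 4/21 = $8,924. Book value $26,986.
Year 4: $46,851 × 3/21 = $6,693. Book value $20,293.

$6,693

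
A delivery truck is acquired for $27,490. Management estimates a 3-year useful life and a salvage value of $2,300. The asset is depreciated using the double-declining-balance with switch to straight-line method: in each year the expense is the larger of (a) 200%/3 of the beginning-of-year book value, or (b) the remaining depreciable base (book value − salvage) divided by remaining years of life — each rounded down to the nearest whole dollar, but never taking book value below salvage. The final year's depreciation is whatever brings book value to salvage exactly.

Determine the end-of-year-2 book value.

$3,055

Depreciable base = $27,490 − $2,300 = $25,190.
Year 1: DB = ⌊$27,490 × 200%/3⌋ = $18,326; SL = ⌊$25,190/3⌋ = $8,396 → take DB $18,326. Book value $9,164.
Year 2: DB = ⌊$9,164 × 200%/3⌋ = $6,109; SL = ⌊$6,864/2⌋ = $3,432 → take DB $6,109. Book value $3,055.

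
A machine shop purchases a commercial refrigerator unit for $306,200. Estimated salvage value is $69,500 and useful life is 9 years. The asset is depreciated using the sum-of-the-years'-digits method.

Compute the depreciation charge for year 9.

$5,260

Depreciable base = $306,200 − $69,500 = $236,700.
Sum of the years' digits = 9+8+7+6+5+4+3+2+1 = 45.
Year 1: $236,700 × 9/45 = $47,340. Book value $258,860.
Year 2: $236,700 × 8/45 = $42,080. Book value $216,780.
Year 3: $236,700 × 7/45 = $36,820. Book value $179,960.
Year 4: $236,700 × 6/45 = $31,560. Book value $148,400.
Year 5: $236,700 × 5/45 = $26,300. Book value $122,100.
Year 6: $236,700 × 4/45 = $21,040. Book value $101,060.
Year 7: $236,700 × 3/45 = $15,780. Book value $85,280.
Year 8: $236,700 × 2/45 = $10,520. Book value $74,760.
Year 9: $236,700 × 1/45 = $5,260. Book value $69,500.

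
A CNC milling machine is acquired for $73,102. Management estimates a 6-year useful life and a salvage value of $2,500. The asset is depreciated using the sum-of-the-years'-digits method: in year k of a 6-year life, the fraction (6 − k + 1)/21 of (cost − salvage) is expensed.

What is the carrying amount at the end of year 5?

$5,862

Depreciable base = $73,102 − $2,500 = $70,602.
Sum of the years' digits = 6+5+4+3+2+1 = 21.
Year 1: $70,602 × 6/21 = $20,172. Book value $52,930.
Year 2: $70,602 × 5/21 = $16,810. Book value $36,120.
Year 3: $70,602 × 4/21 = $13,448. Book value $22,672.
Year 4: $70,602 × 3/21 = $10,086. Book value $12,586.
Year 5: $70,602 × 2/21 = $6,724. Book value $5,862.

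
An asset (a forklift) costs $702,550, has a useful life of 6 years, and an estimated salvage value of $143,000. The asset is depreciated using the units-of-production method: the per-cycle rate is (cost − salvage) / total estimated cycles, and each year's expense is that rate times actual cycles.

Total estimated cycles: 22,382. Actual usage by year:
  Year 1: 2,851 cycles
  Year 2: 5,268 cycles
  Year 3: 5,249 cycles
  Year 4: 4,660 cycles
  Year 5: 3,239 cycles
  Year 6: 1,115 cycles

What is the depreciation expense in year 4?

$116,500

Depreciable base = $702,550 − $143,000 = $559,550.
Rate = $559,550 / 22,382 cycles = $25 per cycle.
Year 1: 2,851 × $25 = $71,275. Book value $631,275.
Year 2: 5,268 × $25 = $131,700. Book value $499,575.
Year 3: 5,249 × $25 = $131,225. Book value $368,350.
Year 4: 4,660 × $25 = $116,500. Book value $251,850.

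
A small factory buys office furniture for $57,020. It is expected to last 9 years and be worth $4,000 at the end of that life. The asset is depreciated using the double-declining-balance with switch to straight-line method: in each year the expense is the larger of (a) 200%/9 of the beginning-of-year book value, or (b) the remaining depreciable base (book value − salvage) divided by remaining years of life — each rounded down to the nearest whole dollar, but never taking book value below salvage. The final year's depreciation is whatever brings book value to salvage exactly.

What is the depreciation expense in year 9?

$2,875

Depreciable base = $57,020 − $4,000 = $53,020.
Year 1: DB = ⌊$57,020 × 200%/9⌋ = $12,671; SL = ⌊$53,020/9⌋ = $5,891 → take DB $12,671. Book value $44,349.
Year 2: DB = ⌊$44,349 × 200%/9⌋ = $9,855; SL = ⌊$40,349/8⌋ = $5,043 → take DB $9,855. Book value $34,494.
Year 3: DB = ⌊$34,494 × 200%/9⌋ = $7,665; SL = ⌊$30,494/7⌋ = $4,356 → take DB $7,665. Book value $26,829.
Year 4: DB = ⌊$26,829 × 200%/9⌋ = $5,962; SL = ⌊$22,829/6⌋ = $3,804 → take DB $5,962. Book value $20,867.
Year 5: DB = ⌊$20,867 × 200%/9⌋ = $4,637; SL = ⌊$16,867/5⌋ = $3,373 → take DB $4,637. Book value $16,230.
Year 6: DB = ⌊$16,230 × 200%/9⌋ = $3,606; SL = ⌊$12,230/4⌋ = $3,057 → take DB $3,606. Book value $12,624.
Year 7: DB = ⌊$12,624 × 200%/9⌋ = $2,805; SL = ⌊$8,624/3⌋ = $2,874 → take SL $2,874. Book value $9,750.
Year 8: DB = ⌊$9,750 × 200%/9⌋ = $2,166; SL = ⌊$5,750/2⌋ = $2,875 → take SL $2,875. Book value $6,875.
Year 9 (final): $6,875 − $4,000 = $2,875. Book value $4,000.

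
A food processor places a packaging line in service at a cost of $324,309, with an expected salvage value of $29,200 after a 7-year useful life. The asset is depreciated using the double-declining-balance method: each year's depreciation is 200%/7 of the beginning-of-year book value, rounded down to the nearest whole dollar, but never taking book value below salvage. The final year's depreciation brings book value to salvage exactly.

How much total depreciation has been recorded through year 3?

Depreciable base = $324,309 − $29,200 = $295,109.
Year 1: ⌊$324,309 × 200%/7⌋ = $92,659. Book value $231,650.
Year 2: ⌊$231,650 × 200%/7⌋ = $66,185. Book value $165,465.
Year 3: ⌊$165,465 × 200%/7⌋ = $47,275. Book value $118,190.
Accumulated through year 3 = $324,309 − $118,190 = $206,119.

$206,119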